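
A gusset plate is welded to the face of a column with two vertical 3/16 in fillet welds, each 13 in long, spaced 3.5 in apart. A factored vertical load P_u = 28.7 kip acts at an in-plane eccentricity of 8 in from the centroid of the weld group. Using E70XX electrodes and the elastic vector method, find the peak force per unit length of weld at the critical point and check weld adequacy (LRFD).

E70XX → F_EXX = 70 ksi.
Total weld length L_w = 26 in. Treat welds as unit-width lines.
Polar moment about centroid: J = 2[d³/12 + d(b/2)²] = 2[13³/12 + 13×1.75²] = 445.8 in³.
Direct shear f_v = P/L_w = 28.7 / 26 = 1.104 kip/in (vertical).
Torsion M = P·e = 28.7 × 8 = 229.6 kip·in.
Critical point at (x, y) = (1.75, 6.5) from centroid. f_tx = M·y/J = 3.348 kip/in; f_ty = M·x/J = 0.9013 kip/in.
Resultant f_max = √[f_tx² + (f_v + f_ty)²] = √[3.348² + (1.104 + 0.9013)²] = 3.902 kip/in.
Capacity per unit length: φr_n = 0.75 × 0.6 × 70 × (0.707 × 0.1875) = 4.176 kip/in.
3.902 ≤ 4.176 → adequate.

f_max ≈ 3.9 kip/in; adequate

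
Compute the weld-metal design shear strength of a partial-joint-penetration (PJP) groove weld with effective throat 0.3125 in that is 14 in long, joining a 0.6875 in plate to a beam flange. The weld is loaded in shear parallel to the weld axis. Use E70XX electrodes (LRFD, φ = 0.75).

E70XX → F_EXX = 70 ksi.
Effective throat (given) t_e = 0.3125 in.
A_we = 0.3125 × 14 = 4.375 in².
F_nw = 0.6 F_EXX = 42 ksi.
φR_n = 0.75 × 42 × 4.375 = 137.8 kips.

φR_n ≈ 138 kips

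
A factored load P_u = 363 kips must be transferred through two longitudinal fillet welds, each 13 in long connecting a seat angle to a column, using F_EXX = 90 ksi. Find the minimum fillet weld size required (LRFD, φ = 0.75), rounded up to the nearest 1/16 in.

Total weld length L = 26 in.
Required throat t_e = P_u / (φ × 0.6 F_EXX × L) = 363 / (0.75 × 0.6 × 90 × 26) = 0.3447 in.
Required leg w = t_e / 0.707 = 0.4876 in → use 1/2 in.

w = 1/2 in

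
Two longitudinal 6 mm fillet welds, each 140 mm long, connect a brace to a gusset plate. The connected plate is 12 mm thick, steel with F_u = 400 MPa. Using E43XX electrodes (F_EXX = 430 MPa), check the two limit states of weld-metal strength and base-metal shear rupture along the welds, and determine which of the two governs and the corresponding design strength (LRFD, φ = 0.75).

t_e = 0.707 × 6 = 4.242 mm; L = 280 mm.
Weld metal: φR_n = 0.75 × 0.6 × 430 × 4.242 × 280 × 10⁻³ = 229.8 kN.
Base metal (shear rupture): φR_n = 0.75 × 0.6 × 400 × 12 × 280 × 10⁻³ = 604.8 kN.
Governing: weld metal.

φR_n ≈ 230 kN (weld metal governs)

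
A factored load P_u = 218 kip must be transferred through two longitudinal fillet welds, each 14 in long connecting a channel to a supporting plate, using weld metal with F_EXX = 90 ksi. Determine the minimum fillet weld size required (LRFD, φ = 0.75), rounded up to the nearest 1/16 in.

Total weld length L = 28 in.
Required throat t_e = P_u / (φ × 0.6 F_EXX × L) = 218 / (0.75 × 0.6 × 90 × 28) = 0.1922 in.
Required leg w = t_e / 0.707 = 0.2719 in → use 5/16 in.

w = 5/16 in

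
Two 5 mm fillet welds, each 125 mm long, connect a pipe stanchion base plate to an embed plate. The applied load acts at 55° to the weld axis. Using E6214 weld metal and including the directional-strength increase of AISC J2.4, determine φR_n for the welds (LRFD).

φR_n ≈ 338 kN

E62XX → F_EXX = 620 MPa.
t_e = 0.707 × 5 = 3.535 mm; A_we = 3.535 × 250 = 883.7 mm².
Directional factor: 1.0 + 0.5 sin^1.5(55°) = 1.371.
F_nw = 0.6 × 620 × 1.371 = 509.9 MPa.
φR_n = 0.75 × 509.9 × 883.7 × 10⁻³ = 338 kN.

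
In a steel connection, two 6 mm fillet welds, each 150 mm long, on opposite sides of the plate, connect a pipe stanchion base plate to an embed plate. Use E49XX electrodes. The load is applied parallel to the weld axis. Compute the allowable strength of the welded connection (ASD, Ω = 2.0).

R_n/Ω ≈ 187 kN

E49XX → F_EXX = 490 MPa.
Effective throat t_e = 0.707 × 6 = 4.242 mm.
Total length L = 300 mm; A_we = 4.242 × 300 = 1273 mm².
F_nw = 0.6 F_EXX = 0.6 × 490 = 294 MPa.
R_n = 294 × 1273 × 10⁻³ = 374.1 kN; R_n/Ω = 374.1/2.0 = 187.1 kN.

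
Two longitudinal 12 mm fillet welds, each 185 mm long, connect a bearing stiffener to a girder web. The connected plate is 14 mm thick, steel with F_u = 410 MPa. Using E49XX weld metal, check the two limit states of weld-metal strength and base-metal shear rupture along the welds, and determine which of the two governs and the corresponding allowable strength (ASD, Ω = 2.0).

R_n/Ω ≈ 461 kN (weld metal governs)

E49XX → F_EXX = 490 MPa.
t_e = 0.707 × 12 = 8.484 mm; L = 370 mm.
Weld metal: R_n/Ω = (1/2.0) × 0.6 × 490 × 8.484 × 370 × 10⁻³ = 461.4 kN.
Base metal (shear rupture): R_n/Ω = (1/2.0) × 0.6 × 410 × 14 × 370 × 10⁻³ = 637.1 kN.
Governing: weld metal.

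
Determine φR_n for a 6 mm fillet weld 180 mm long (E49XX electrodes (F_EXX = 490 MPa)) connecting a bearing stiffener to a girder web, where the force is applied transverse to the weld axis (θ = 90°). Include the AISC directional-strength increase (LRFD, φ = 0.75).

φR_n ≈ 253 kN

t_e = 0.707 × 6 = 4.242 mm; A_we = 4.242 × 180 = 763.6 mm².
Directional factor: 1.0 + 0.5 sin^1.5(90°) = 1.5.
F_nw = 0.6 × 490 × 1.5 = 441 MPa.
φR_n = 0.75 × 441 × 763.6 × 10⁻³ = 252.5 kN.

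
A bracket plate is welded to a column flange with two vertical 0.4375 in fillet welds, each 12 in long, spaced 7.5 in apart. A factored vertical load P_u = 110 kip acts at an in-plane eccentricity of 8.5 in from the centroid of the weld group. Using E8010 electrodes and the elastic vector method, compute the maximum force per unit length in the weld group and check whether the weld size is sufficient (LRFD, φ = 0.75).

f_max ≈ 13.6 kip/in; NOT adequate

E80XX → F_EXX = 80 ksi.
Total weld length L_w = 24 in. Treat welds as unit-width lines.
Polar moment about centroid: J = 2[d³/12 + d(b/2)²] = 2[12³/12 + 12×3.75²] = 625.5 in³.
Direct shear f_v = P/L_w = 110 / 24 = 4.583 kip/in (vertical).
Torsion M = P·e = 110 × 8.5 = 935 kip·in.
Critical point at (x, y) = (3.75, 6) from centroid. f_tx = M·y/J = 8.969 kip/in; f_ty = M·x/J = 5.606 kip/in.
Resultant f_max = √[f_tx² + (f_v + f_ty)²] = √[8.969² + (4.583 + 5.606)²] = 13.57 kip/in.
Capacity per unit length: φr_n = 0.75 × 0.6 × 80 × (0.707 × 0.4375) = 11.14 kip/in.
13.57 > 11.14 → NOT adequate.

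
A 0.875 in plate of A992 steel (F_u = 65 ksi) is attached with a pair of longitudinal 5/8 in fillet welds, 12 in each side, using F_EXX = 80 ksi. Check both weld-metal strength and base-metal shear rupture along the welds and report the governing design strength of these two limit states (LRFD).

t_e = 0.707 × 0.625 = 0.4419 in; L = 24 in.
Weld metal: φR_n = 0.75 × 0.6 × 80 × 0.4419 × 24 = 381.8 kip.
Base metal (shear rupture): φR_n = 0.75 × 0.6 × 65 × 0.875 × 24 = 614.2 kip.
Governing: weld metal.

φR_n ≈ 382 kip (weld metal governs)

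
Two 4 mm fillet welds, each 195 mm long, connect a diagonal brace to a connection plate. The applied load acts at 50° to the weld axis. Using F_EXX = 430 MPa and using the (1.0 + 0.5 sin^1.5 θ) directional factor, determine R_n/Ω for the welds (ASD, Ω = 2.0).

t_e = 0.707 × 4 = 2.828 mm; A_we = 2.828 × 390 = 1103 mm².
Directional factor: 1.0 + 0.5 sin^1.5(50°) = 1.335.
F_nw = 0.6 × 430 × 1.335 = 344.5 MPa.
R_n/Ω = (344.5 × 1103) / 2.0 × 10⁻³ = 190 kN.

R_n/Ω ≈ 190 kN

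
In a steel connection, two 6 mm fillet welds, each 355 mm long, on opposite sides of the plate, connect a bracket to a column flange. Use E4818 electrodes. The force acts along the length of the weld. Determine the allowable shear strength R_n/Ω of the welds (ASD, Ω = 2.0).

E48XX → F_EXX = 480 MPa.
Effective throat t_e = 0.707 × 6 = 4.242 mm.
Total length L = 710 mm; A_we = 4.242 × 710 = 3012 mm².
F_nw = 0.6 F_EXX = 0.6 × 480 = 288 MPa.
R_n = 288 × 3012 × 10⁻³ = 867.4 kN; R_n/Ω = 867.4/2.0 = 433.7 kN.

R_n/Ω ≈ 434 kN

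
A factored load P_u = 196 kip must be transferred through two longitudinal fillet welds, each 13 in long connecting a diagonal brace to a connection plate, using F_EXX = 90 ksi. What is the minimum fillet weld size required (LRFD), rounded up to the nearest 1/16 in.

Total weld length L = 26 in.
Required throat t_e = P_u / (φ × 0.6 F_EXX × L) = 196 / (0.75 × 0.6 × 90 × 26) = 0.1861 in.
Required leg w = t_e / 0.707 = 0.2633 in → use 5/16 in.

w = 5/16 in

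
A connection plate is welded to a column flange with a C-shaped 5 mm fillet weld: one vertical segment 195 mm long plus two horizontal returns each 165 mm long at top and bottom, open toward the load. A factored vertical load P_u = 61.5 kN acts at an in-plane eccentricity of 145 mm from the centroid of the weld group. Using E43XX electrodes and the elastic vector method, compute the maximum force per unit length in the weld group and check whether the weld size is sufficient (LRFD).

E43XX → F_EXX = 430 MPa.
Total weld length L_w = 525 mm. Treat welds as unit-width lines.
Centroid: x̄ = 2×165×82.5 / 525 = 51.86 mm from the vertical weld.
Polar moment about centroid: J = I_x + I_y = [195³/12 + 2×165×97.5²] + [195×51.86² + 2(165³/12 + 165×30.64²)] = 5338000 mm³.
Direct shear f_v = P/L_w = 61.5×10³ / 525 = 117.1 N/mm (vertical).
Torsion M = P·e = 61.5×10³ × 145 = 8917500 N·mm.
Critical point at (x, y) = (113.1, 97.5) from centroid. f_tx = M·y/J = 162.9 N/mm; f_ty = M·x/J = 189 N/mm.
Resultant f_max = √[f_tx² + (f_v + f_ty)²] = √[162.9² + (117.1 + 189)²] = 346.8 N/mm.
Capacity per unit length: φr_n = 0.75 × 0.6 × 430 × (0.707 × 5) = 684 N/mm.
346.8 ≤ 684 → adequate.

f_max ≈ 347 N/mm; adequate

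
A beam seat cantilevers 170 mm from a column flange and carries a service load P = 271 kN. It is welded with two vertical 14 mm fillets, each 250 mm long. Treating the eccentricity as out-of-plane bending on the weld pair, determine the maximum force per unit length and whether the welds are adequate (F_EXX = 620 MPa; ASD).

L_w = 2 × 250 = 500 mm; section modulus (unit throat) S = 2 × L²/6 = 20830 mm².
Direct shear f_v = P/L_w = 271×10³/500 = 542 N/mm.
Moment M = P × e = 271×10³ × 170 = 46070000 N·mm; bending f_b = M/S = 2211 N/mm.
f_max = √(f_v² + f_b²) = √(542² + 2211²) = 2277 N/mm.
r_n/Ω = (1/2.0) × 0.6 × 620 × (0.707 × 14) = 1841 N/mm → NOT adequate.

f_max ≈ 2280 N/mm; NOT adequate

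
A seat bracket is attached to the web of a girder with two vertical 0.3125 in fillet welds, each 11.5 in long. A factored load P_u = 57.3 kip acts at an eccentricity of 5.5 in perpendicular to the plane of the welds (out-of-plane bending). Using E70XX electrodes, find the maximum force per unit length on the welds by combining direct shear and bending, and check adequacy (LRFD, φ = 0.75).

f_max ≈ 7.57 kip/in; NOT adequate

E70XX → F_EXX = 70 ksi.
L_w = 2 × 11.5 = 23 in; section modulus (unit throat) S = 2 × L²/6 = 44.08 in².
Direct shear f_v = P/L_w = 57.3/23 = 2.491 kip/in.
Moment M = P × e = 57.3 × 5.5 = 315.15 kip·in; bending f_b = M/S = 7.149 kip/in.
f_max = √(f_v² + f_b²) = √(2.491² + 7.149²) = 7.571 kip/in.
φr_n = 0.75 × 0.6 × 70 × (0.707 × 0.3125) = 6.96 kip/in → NOT adequate.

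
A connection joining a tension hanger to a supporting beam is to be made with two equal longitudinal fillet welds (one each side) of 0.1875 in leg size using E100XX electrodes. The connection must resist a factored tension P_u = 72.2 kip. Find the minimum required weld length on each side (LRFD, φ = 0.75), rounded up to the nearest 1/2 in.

L = 6.5 in on each side

E100XX → F_EXX = 100 ksi.
Throat t_e = 0.707 × 0.1875 = 0.1326 in.
φr_n = 0.75 × 0.6 × 100 × 0.1326 = 5.965 kip/in.
L_req = P_u / φr_n = 72.2 / 5.965 = 12.1 in total.
Per side: 12.1 / 2 = 6.052 in.
Round up → use L = 6.5 in on each side.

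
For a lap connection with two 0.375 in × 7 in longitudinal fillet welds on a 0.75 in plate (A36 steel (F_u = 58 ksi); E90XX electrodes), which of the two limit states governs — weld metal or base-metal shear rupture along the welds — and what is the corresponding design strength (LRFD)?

E90XX → F_EXX = 90 ksi.
t_e = 0.707 × 0.375 = 0.2651 in; L = 14 in.
Weld metal: φR_n = 0.75 × 0.6 × 90 × 0.2651 × 14 = 150.3 kips.
Base metal (shear rupture): φR_n = 0.75 × 0.6 × 58 × 0.75 × 14 = 274 kips.
Governing: weld metal.

φR_n ≈ 150 kips (weld metal governs)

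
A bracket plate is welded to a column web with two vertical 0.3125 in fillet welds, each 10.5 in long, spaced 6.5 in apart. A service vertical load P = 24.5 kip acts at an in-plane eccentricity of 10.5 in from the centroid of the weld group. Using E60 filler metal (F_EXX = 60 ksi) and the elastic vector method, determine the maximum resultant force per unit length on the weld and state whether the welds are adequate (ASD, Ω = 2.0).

Total weld length L_w = 21 in. Treat welds as unit-width lines.
Polar moment about centroid: J = 2[d³/12 + d(b/2)²] = 2[10.5³/12 + 10.5×3.25²] = 414.8 in³.
Direct shear f_v = P/L_w = 24.5 / 21 = 1.167 kip/in (vertical).
Torsion M = P·e = 24.5 × 10.5 = 257.25 kip·in.
Critical point at (x, y) = (3.25, 5.25) from centroid. f_tx = M·y/J = 3.256 kip/in; f_ty = M·x/J = 2.016 kip/in.
Resultant f_max = √[f_tx² + (f_v + f_ty)²] = √[3.256² + (1.167 + 2.016)²] = 4.553 kip/in.
Capacity per unit length: r_n/Ω = (1/2.0) × 0.6 × 60 × (0.707 × 0.3125) = 3.977 kip/in.
4.553 > 3.977 → NOT adequate.

f_max ≈ 4.55 kip/in; NOT adequate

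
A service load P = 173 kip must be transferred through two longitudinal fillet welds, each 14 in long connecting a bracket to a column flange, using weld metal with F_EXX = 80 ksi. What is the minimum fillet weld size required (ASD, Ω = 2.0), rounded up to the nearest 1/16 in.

Total weld length L = 28 in.
Required throat t_e = P × Ω / (0.6 F_EXX × L) = 173 × 2.0 / (0.6 × 80 × 28) = 0.2574 in.
Required leg w = t_e / 0.707 = 0.3641 in → use 3/8 in.

w = 3/8 in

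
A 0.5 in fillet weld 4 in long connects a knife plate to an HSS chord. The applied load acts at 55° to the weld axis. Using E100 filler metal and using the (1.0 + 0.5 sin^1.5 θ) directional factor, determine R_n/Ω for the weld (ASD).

E100XX → F_EXX = 100 ksi.
t_e = 0.707 × 0.5 = 0.3535 in; A_we = 0.3535 × 4 = 1.414 in².
Directional factor: 1.0 + 0.5 sin^1.5(55°) = 1.371.
F_nw = 0.6 × 100 × 1.371 = 82.24 ksi.
R_n/Ω = (82.24 × 1.414) / 2.0 = 58.14 kip.

R_n/Ω ≈ 58.1 kip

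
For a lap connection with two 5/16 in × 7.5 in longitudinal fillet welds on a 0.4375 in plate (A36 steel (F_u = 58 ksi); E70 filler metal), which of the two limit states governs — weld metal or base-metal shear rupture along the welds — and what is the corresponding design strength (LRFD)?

E70XX → F_EXX = 70 ksi.
t_e = 0.707 × 0.3125 = 0.2209 in; L = 15 in.
Weld metal: φR_n = 0.75 × 0.6 × 70 × 0.2209 × 15 = 104.4 kips.
Base metal (shear rupture): φR_n = 0.75 × 0.6 × 58 × 0.4375 × 15 = 171.3 kips.
Governing: weld metal.

φR_n ≈ 104 kips (weld metal governs)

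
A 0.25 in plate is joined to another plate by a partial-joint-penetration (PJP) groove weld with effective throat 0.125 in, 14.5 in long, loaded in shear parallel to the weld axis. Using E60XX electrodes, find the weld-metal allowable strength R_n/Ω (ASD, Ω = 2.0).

R_n/Ω ≈ 32.6 kip

E60XX → F_EXX = 60 ksi.
Effective throat (given) t_e = 0.125 in.
A_we = 0.125 × 14.5 = 1.812 in².
F_nw = 0.6 F_EXX = 36 ksi.
R_n/Ω = (36 × 1.812) / 2.0 = 32.62 kip.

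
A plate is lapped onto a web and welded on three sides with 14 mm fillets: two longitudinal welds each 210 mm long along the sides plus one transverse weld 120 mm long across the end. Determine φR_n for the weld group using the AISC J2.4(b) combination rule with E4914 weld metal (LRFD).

E49XX → F_EXX = 490 MPa.
t_e = 0.707 × 14 = 9.898 mm.
R_nwl = 0.6 × 490 × 9.898 × 420 × 10⁻³ = 1222 kN (longitudinal, 2 welds).
R_nwt = 0.6 × 490 × 9.898 × 120 × 10⁻³ = 349.2 kN (transverse, base value).
(i) R_nwl + R_nwt = 1571 kN; (ii) 0.85 R_nwl + 1.5 R_nwt = 1563 kN.
R_n = max = 1571 kN [governs: (i)]; φR_n = 1179 kN.

φR_n ≈ 1180 kN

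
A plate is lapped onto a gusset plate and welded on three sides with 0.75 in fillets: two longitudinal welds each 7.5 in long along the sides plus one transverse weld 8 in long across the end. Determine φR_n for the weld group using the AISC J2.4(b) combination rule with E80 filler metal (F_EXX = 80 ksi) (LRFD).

t_e = 0.707 × 0.75 = 0.5302 in.
R_nwl = 0.6 × 80 × 0.5302 × 15 = 381.8 kip (longitudinal, 2 welds).
R_nwt = 0.6 × 80 × 0.5302 × 8 = 203.6 kip (transverse, base value).
(i) R_nwl + R_nwt = 585.4 kip; (ii) 0.85 R_nwl + 1.5 R_nwt = 629.9 kip.
R_n = max = 629.9 kip [governs: (ii)]; φR_n = 472.5 kip.

φR_n ≈ 472 kip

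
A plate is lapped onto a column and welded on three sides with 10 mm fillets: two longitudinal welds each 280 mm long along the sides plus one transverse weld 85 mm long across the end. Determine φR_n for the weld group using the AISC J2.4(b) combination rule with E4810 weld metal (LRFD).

E48XX → F_EXX = 480 MPa.
t_e = 0.707 × 10 = 7.07 mm.
R_nwl = 0.6 × 480 × 7.07 × 560 × 10⁻³ = 1140 kN (longitudinal, 2 welds).
R_nwt = 0.6 × 480 × 7.07 × 85 × 10⁻³ = 173.1 kN (transverse, base value).
(i) R_nwl + R_nwt = 1313 kN; (ii) 0.85 R_nwl + 1.5 R_nwt = 1229 kN.
R_n = max = 1313 kN [governs: (i)]; φR_n = 985 kN.

φR_n ≈ 985 kN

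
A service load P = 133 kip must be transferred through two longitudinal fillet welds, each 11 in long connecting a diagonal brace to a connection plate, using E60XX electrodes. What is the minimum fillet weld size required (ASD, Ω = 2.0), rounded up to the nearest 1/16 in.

w = 1/2 in

E60XX → F_EXX = 60 ksi.
Total weld length L = 22 in.
Required throat t_e = P × Ω / (0.6 F_EXX × L) = 133 × 2.0 / (0.6 × 60 × 22) = 0.3359 in.
Required leg w = t_e / 0.707 = 0.475 in → use 1/2 in.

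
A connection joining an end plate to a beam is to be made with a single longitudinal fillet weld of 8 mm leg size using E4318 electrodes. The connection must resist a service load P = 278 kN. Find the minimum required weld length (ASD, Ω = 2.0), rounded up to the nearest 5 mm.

L = 385 mm

E43XX → F_EXX = 430 MPa.
Throat t_e = 0.707 × 8 = 5.656 mm.
r_n/Ω = (0.6 × 430 × 5.656) / 2.0 = 729.6 N/mm = 0.7296 kN/mm.
L_req = P / (r_n/Ω) = 278 / 0.7296 = 381 mm total.
Round up → use L = 385 mm.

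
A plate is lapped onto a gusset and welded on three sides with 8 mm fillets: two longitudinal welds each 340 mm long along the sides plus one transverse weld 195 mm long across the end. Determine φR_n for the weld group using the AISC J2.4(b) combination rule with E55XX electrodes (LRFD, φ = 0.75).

E55XX → F_EXX = 550 MPa.
t_e = 0.707 × 8 = 5.656 mm.
R_nwl = 0.6 × 550 × 5.656 × 680 × 10⁻³ = 1269 kN (longitudinal, 2 welds).
R_nwt = 0.6 × 550 × 5.656 × 195 × 10⁻³ = 364 kN (transverse, base value).
(i) R_nwl + R_nwt = 1633 kN; (ii) 0.85 R_nwl + 1.5 R_nwt = 1625 kN.
R_n = max = 1633 kN [governs: (i)]; φR_n = 1225 kN.

φR_n ≈ 1220 kN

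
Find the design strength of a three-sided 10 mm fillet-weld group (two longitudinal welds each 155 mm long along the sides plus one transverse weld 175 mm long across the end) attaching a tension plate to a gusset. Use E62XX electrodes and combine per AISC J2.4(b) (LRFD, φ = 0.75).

φR_n ≈ 1040 kN

E62XX → F_EXX = 620 MPa.
t_e = 0.707 × 10 = 7.07 mm.
R_nwl = 0.6 × 620 × 7.07 × 310 × 10⁻³ = 815.3 kN (longitudinal, 2 welds).
R_nwt = 0.6 × 620 × 7.07 × 175 × 10⁻³ = 460.3 kN (transverse, base value).
(i) R_nwl + R_nwt = 1276 kN; (ii) 0.85 R_nwl + 1.5 R_nwt = 1383 kN.
R_n = max = 1383 kN [governs: (ii)]; φR_n = 1038 kN.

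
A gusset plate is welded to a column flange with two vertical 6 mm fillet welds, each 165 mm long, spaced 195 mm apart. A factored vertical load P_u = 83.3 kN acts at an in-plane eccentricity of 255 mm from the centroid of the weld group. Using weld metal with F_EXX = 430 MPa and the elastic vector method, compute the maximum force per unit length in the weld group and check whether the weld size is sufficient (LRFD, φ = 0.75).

Total weld length L_w = 330 mm. Treat welds as unit-width lines.
Polar moment about centroid: J = 2[d³/12 + d(b/2)²] = 2[165³/12 + 165×97.5²] = 3886000 mm³.
Direct shear f_v = P/L_w = 83.3×10³ / 330 = 252.4 N/mm (vertical).
Torsion M = P·e = 83.3×10³ × 255 = 21242000 N·mm.
Critical point at (x, y) = (97.5, 82.5) from centroid. f_tx = M·y/J = 451 N/mm; f_ty = M·x/J = 533 N/mm.
Resultant f_max = √[f_tx² + (f_v + f_ty)²] = √[451² + (252.4 + 533)²] = 905.7 N/mm.
Capacity per unit length: φr_n = 0.75 × 0.6 × 430 × (0.707 × 6) = 820.8 N/mm.
905.7 > 820.8 → NOT adequate.

f_max ≈ 906 N/mm; NOT adequate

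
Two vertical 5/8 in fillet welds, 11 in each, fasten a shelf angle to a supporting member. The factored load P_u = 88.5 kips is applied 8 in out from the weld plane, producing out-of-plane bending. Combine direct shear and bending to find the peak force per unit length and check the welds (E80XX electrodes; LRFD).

E80XX → F_EXX = 80 ksi.
L_w = 2 × 11 = 22 in; section modulus (unit throat) S = 2 × L²/6 = 40.33 in².
Direct shear f_v = P/L_w = 88.5/22 = 4.023 kip/in.
Moment M = P × e = 88.5 × 8 = 708 kip·in; bending f_b = M/S = 17.55 kip/in.
f_max = √(f_v² + f_b²) = √(4.023² + 17.55²) = 18.01 kip/in.
φr_n = 0.75 × 0.6 × 80 × (0.707 × 0.625) = 15.91 kip/in → NOT adequate.

f_max ≈ 18 kip/in; NOT adequate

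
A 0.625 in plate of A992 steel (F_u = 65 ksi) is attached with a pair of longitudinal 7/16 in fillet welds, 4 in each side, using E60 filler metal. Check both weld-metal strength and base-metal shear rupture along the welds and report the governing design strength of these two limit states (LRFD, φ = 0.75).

E60XX → F_EXX = 60 ksi.
t_e = 0.707 × 0.4375 = 0.3093 in; L = 8 in.
Weld metal: φR_n = 0.75 × 0.6 × 60 × 0.3093 × 8 = 66.81 kip.
Base metal (shear rupture): φR_n = 0.75 × 0.6 × 65 × 0.625 × 8 = 146.2 kip.
Governing: weld metal.

φR_n ≈ 66.8 kip (weld metal governs)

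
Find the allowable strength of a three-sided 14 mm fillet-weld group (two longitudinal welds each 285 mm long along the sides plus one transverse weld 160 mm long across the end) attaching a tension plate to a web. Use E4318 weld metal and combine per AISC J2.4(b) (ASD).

R_n/Ω ≈ 932 kN

E43XX → F_EXX = 430 MPa.
t_e = 0.707 × 14 = 9.898 mm.
R_nwl = 0.6 × 430 × 9.898 × 570 × 10⁻³ = 1456 kN (longitudinal, 2 welds).
R_nwt = 0.6 × 430 × 9.898 × 160 × 10⁻³ = 408.6 kN (transverse, base value).
(i) R_nwl + R_nwt = 1864 kN; (ii) 0.85 R_nwl + 1.5 R_nwt = 1850 kN.
R_n = max = 1864 kN [governs: (i)]; R_n/Ω = 932.1 kN.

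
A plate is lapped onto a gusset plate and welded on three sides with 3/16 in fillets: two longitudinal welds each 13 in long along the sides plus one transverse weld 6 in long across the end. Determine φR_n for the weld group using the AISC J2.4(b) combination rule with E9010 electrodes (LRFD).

φR_n ≈ 172 kips

E90XX → F_EXX = 90 ksi.
t_e = 0.707 × 0.1875 = 0.1326 in.
R_nwl = 0.6 × 90 × 0.1326 × 26 = 186.1 kips (longitudinal, 2 welds).
R_nwt = 0.6 × 90 × 0.1326 × 6 = 42.95 kips (transverse, base value).
(i) R_nwl + R_nwt = 229.1 kips; (ii) 0.85 R_nwl + 1.5 R_nwt = 222.6 kips.
R_n = max = 229.1 kips [governs: (i)]; φR_n = 171.8 kips.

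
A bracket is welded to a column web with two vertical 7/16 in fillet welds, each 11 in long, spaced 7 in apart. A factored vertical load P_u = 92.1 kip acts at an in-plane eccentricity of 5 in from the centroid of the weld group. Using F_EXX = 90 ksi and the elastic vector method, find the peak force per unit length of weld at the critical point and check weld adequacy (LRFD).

f_max ≈ 9.07 kip/in; adequate

Total weld length L_w = 22 in. Treat welds as unit-width lines.
Polar moment about centroid: J = 2[d³/12 + d(b/2)²] = 2[11³/12 + 11×3.5²] = 491.3 in³.
Direct shear f_v = P/L_w = 92.1 / 22 = 4.186 kip/in (vertical).
Torsion M = P·e = 92.1 × 5 = 460.5 kip·in.
Critical point at (x, y) = (3.5, 5.5) from centroid. f_tx = M·y/J = 5.155 kip/in; f_ty = M·x/J = 3.28 kip/in.
Resultant f_max = √[f_tx² + (f_v + f_ty)²] = √[5.155² + (4.186 + 3.28)²] = 9.073 kip/in.
Capacity per unit length: φr_n = 0.75 × 0.6 × 90 × (0.707 × 0.4375) = 12.53 kip/in.
9.073 ≤ 12.53 → adequate.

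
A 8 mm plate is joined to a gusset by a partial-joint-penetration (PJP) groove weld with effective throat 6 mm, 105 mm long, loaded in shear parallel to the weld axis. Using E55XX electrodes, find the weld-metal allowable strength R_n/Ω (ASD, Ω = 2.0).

R_n/Ω ≈ 104 kN

E55XX → F_EXX = 550 MPa.
Effective throat (given) t_e = 6 mm.
A_we = 6 × 105 = 630 mm².
F_nw = 0.6 F_EXX = 330 MPa.
R_n/Ω = (330 × 630) / 2.0 × 10⁻³ = 104 kN.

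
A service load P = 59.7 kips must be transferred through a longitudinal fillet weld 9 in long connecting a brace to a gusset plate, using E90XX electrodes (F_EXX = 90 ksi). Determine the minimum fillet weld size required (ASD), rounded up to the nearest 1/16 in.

Total weld length L = 9 in.
Required throat t_e = P × Ω / (0.6 F_EXX × L) = 59.7 × 2.0 / (0.6 × 90 × 9) = 0.2457 in.
Required leg w = t_e / 0.707 = 0.3475 in → use 3/8 in.

w = 3/8 in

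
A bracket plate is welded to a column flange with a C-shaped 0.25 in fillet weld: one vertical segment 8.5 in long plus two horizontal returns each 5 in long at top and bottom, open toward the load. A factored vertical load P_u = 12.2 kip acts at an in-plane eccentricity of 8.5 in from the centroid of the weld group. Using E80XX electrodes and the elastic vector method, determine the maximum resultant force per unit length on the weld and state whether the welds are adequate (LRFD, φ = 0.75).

f_max ≈ 2.54 kip/in; adequate

E80XX → F_EXX = 80 ksi.
Total weld length L_w = 18.5 in. Treat welds as unit-width lines.
Centroid: x̄ = 2×5×2.5 / 18.5 = 1.351 in from the vertical weld.
Polar moment about centroid: J = I_x + I_y = [8.5³/12 + 2×5×4.25²] + [8.5×1.351² + 2(5³/12 + 5×1.149²)] = 281.4 in³.
Direct shear f_v = P/L_w = 12.2 / 18.5 = 0.6595 kip/in (vertical).
Torsion M = P·e = 12.2 × 8.5 = 103.7 kip·in.
Critical point at (x, y) = (3.649, 4.25) from centroid. f_tx = M·y/J = 1.566 kip/in; f_ty = M·x/J = 1.345 kip/in.
Resultant f_max = √[f_tx² + (f_v + f_ty)²] = √[1.566² + (0.6595 + 1.345)²] = 2.544 kip/in.
Capacity per unit length: φr_n = 0.75 × 0.6 × 80 × (0.707 × 0.25) = 6.363 kip/in.
2.544 ≤ 6.363 → adequate.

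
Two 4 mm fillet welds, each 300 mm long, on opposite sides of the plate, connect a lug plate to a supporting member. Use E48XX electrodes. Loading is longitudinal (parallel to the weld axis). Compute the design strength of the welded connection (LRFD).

E48XX → F_EXX = 480 MPa.
Effective throat t_e = 0.707 × 4 = 2.828 mm.
Total length L = 600 mm; A_we = 2.828 × 600 = 1697 mm².
F_nw = 0.6 F_EXX = 0.6 × 480 = 288 MPa.
φR_n = 0.75 × 288 × 1697 × 10⁻³ = 366.5 kN.

φR_n ≈ 367 kN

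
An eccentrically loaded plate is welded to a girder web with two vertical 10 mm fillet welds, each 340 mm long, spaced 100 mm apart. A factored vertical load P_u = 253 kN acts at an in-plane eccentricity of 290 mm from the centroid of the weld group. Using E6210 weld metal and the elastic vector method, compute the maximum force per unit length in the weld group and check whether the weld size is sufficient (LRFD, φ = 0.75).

E62XX → F_EXX = 620 MPa.
Total weld length L_w = 680 mm. Treat welds as unit-width lines.
Polar moment about centroid: J = 2[d³/12 + d(b/2)²] = 2[340³/12 + 340×50²] = 8251000 mm³.
Direct shear f_v = P/L_w = 253×10³ / 680 = 372.1 N/mm (vertical).
Torsion M = P·e = 253×10³ × 290 = 73370000 N·mm.
Critical point at (x, y) = (50, 170) from centroid. f_tx = M·y/J = 1512 N/mm; f_ty = M·x/J = 444.6 N/mm.
Resultant f_max = √[f_tx² + (f_v + f_ty)²] = √[1512² + (372.1 + 444.6)²] = 1718 N/mm.
Capacity per unit length: φr_n = 0.75 × 0.6 × 620 × (0.707 × 10) = 1973 N/mm.
1718 ≤ 1973 → adequate.

f_max ≈ 1720 N/mm; adequate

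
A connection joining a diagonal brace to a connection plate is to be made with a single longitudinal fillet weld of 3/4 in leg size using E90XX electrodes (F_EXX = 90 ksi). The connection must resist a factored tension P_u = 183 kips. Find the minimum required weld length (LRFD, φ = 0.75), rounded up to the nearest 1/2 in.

L = 9 in

Throat t_e = 0.707 × 0.75 = 0.5302 in.
φr_n = 0.75 × 0.6 × 90 × 0.5302 = 21.48 kips/in.
L_req = P_u / φr_n = 183 / 21.48 = 8.521 in total.
Round up → use L = 9 in.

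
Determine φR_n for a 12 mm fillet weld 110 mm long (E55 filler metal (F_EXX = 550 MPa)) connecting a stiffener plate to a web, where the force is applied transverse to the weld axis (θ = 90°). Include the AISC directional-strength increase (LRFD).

φR_n ≈ 346 kN

t_e = 0.707 × 12 = 8.484 mm; A_we = 8.484 × 110 = 933.2 mm².
Directional factor: 1.0 + 0.5 sin^1.5(90°) = 1.5.
F_nw = 0.6 × 550 × 1.5 = 495 MPa.
φR_n = 0.75 × 495 × 933.2 × 10⁻³ = 346.5 kN.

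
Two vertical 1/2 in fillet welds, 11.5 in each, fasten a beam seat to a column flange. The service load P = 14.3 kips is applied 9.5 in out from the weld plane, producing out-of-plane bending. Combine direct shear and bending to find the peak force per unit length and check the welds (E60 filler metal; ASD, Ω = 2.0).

E60XX → F_EXX = 60 ksi.
L_w = 2 × 11.5 = 23 in; section modulus (unit throat) S = 2 × L²/6 = 44.08 in².
Direct shear f_v = P/L_w = 14.3/23 = 0.6217 kip/in.
Moment M = P × e = 14.3 × 9.5 = 135.85 kip·in; bending f_b = M/S = 3.082 kip/in.
f_max = √(f_v² + f_b²) = √(0.6217² + 3.082²) = 3.144 kip/in.
r_n/Ω = (1/2.0) × 0.6 × 60 × (0.707 × 0.5) = 6.363 kip/in → adequate.

f_max ≈ 3.14 kip/in; adequate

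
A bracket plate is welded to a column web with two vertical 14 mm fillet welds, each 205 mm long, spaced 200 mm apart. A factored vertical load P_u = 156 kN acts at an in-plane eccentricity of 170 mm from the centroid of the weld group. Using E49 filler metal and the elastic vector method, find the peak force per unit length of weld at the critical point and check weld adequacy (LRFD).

E49XX → F_EXX = 490 MPa.
Total weld length L_w = 410 mm. Treat welds as unit-width lines.
Polar moment about centroid: J = 2[d³/12 + d(b/2)²] = 2[205³/12 + 205×100²] = 5536000 mm³.
Direct shear f_v = P/L_w = 156×10³ / 410 = 380.5 N/mm (vertical).
Torsion M = P·e = 156×10³ × 170 = 26520000 N·mm.
Critical point at (x, y) = (100, 102.5) from centroid. f_tx = M·y/J = 491 N/mm; f_ty = M·x/J = 479.1 N/mm.
Resultant f_max = √[f_tx² + (f_v + f_ty)²] = √[491² + (380.5 + 479.1)²] = 989.9 N/mm.
Capacity per unit length: φr_n = 0.75 × 0.6 × 490 × (0.707 × 14) = 2183 N/mm.
989.9 ≤ 2183 → adequate.

f_max ≈ 990 N/mm; adequate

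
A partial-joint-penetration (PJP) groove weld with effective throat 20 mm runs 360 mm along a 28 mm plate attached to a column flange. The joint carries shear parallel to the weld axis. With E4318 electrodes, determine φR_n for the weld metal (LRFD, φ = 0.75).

φR_n ≈ 1390 kN

E43XX → F_EXX = 430 MPa.
Effective throat (given) t_e = 20 mm.
A_we = 20 × 360 = 7200 mm².
F_nw = 0.6 F_EXX = 258 MPa.
φR_n = 0.75 × 258 × 7200 × 10⁻³ = 1393 kN.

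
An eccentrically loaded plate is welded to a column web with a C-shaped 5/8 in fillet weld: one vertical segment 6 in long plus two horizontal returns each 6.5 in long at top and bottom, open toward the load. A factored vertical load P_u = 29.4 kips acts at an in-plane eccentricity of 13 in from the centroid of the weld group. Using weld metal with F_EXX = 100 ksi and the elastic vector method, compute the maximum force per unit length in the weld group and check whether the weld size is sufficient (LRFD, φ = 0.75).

Total weld length L_w = 19 in. Treat welds as unit-width lines.
Centroid: x̄ = 2×6.5×3.25 / 19 = 2.224 in from the vertical weld.
Polar moment about centroid: J = I_x + I_y = [6³/12 + 2×6.5×3²] + [6×2.224² + 2(6.5³/12 + 6.5×1.026²)] = 224.1 in³.
Direct shear f_v = P/L_w = 29.4 / 19 = 1.547 kip/in (vertical).
Torsion M = P·e = 29.4 × 13 = 382.2 kip·in.
Critical point at (x, y) = (4.276, 3) from centroid. f_tx = M·y/J = 5.116 kip/in; f_ty = M·x/J = 7.292 kip/in.
Resultant f_max = √[f_tx² + (f_v + f_ty)²] = √[5.116² + (1.547 + 7.292)²] = 10.21 kip/in.
Capacity per unit length: φr_n = 0.75 × 0.6 × 100 × (0.707 × 0.625) = 19.88 kip/in.
10.21 ≤ 19.88 → adequate.

f_max ≈ 10.2 kip/in; adequate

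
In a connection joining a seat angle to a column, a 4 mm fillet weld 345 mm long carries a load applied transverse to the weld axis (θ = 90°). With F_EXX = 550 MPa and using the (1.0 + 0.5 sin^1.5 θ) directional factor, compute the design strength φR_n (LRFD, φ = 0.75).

t_e = 0.707 × 4 = 2.828 mm; A_we = 2.828 × 345 = 975.7 mm².
Directional factor: 1.0 + 0.5 sin^1.5(90°) = 1.5.
F_nw = 0.6 × 550 × 1.5 = 495 MPa.
φR_n = 0.75 × 495 × 975.7 × 10⁻³ = 362.2 kN.

φR_n ≈ 362 kN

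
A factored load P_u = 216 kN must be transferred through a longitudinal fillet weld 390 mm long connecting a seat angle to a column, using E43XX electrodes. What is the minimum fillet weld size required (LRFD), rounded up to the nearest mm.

E43XX → F_EXX = 430 MPa.
Total weld length L = 390 mm.
Required throat t_e = P_u / (φ × 0.6 F_EXX × L) = 216 / (0.75 × 0.6 × 430 × 390 × 10⁻³) = 2.862 mm.
Required leg w = t_e / 0.707 = 4.048 mm → use 5 mm.

w = 5 mm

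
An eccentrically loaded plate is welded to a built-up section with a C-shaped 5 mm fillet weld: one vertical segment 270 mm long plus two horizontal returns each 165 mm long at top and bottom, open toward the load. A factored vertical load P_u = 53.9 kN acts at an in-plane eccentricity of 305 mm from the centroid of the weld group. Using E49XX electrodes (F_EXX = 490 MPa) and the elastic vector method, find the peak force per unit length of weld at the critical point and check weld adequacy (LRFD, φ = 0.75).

Total weld length L_w = 600 mm. Treat welds as unit-width lines.
Centroid: x̄ = 2×165×82.5 / 600 = 45.38 mm from the vertical weld.
Polar moment about centroid: J = I_x + I_y = [270³/12 + 2×165×135²] + [270×45.38² + 2(165³/12 + 165×37.12²)] = 9414000 mm³.
Direct shear f_v = P/L_w = 53.9×10³ / 600 = 89.83 N/mm (vertical).
Torsion M = P·e = 53.9×10³ × 305 = 16440000 N·mm.
Critical point at (x, y) = (119.6, 135) from centroid. f_tx = M·y/J = 235.8 N/mm; f_ty = M·x/J = 208.9 N/mm.
Resultant f_max = √[f_tx² + (f_v + f_ty)²] = √[235.8² + (89.83 + 208.9)²] = 380.6 N/mm.
Capacity per unit length: φr_n = 0.75 × 0.6 × 490 × (0.707 × 5) = 779.5 N/mm.
380.6 ≤ 779.5 → adequate.

f_max ≈ 381 N/mm; adequate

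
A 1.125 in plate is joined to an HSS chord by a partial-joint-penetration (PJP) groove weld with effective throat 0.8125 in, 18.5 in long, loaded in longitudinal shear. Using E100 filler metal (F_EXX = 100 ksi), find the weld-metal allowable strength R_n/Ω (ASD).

R_n/Ω ≈ 451 kips

Effective throat (given) t_e = 0.8125 in.
A_we = 0.8125 × 18.5 = 15.03 in².
F_nw = 0.6 F_EXX = 60 ksi.
R_n/Ω = (60 × 15.03) / 2.0 = 450.9 kips.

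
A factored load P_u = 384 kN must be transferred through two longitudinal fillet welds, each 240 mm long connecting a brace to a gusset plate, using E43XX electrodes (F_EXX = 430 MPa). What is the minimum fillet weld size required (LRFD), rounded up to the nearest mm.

w = 6 mm

Total weld length L = 480 mm.
Required throat t_e = P_u / (φ × 0.6 F_EXX × L) = 384 / (0.75 × 0.6 × 430 × 480 × 10⁻³) = 4.134 mm.
Required leg w = t_e / 0.707 = 5.848 mm → use 6 mm.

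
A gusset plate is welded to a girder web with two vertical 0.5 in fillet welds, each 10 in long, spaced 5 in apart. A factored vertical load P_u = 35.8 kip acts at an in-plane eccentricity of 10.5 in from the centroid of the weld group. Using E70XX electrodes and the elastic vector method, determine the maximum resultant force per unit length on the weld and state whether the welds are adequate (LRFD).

f_max ≈ 8.16 kip/in; adequate

E70XX → F_EXX = 70 ksi.
Total weld length L_w = 20 in. Treat welds as unit-width lines.
Polar moment about centroid: J = 2[d³/12 + d(b/2)²] = 2[10³/12 + 10×2.5²] = 291.7 in³.
Direct shear f_v = P/L_w = 35.8 / 20 = 1.79 kip/in (vertical).
Torsion M = P·e = 35.8 × 10.5 = 375.9 kip·in.
Critical point at (x, y) = (2.5, 5) from centroid. f_tx = M·y/J = 6.444 kip/in; f_ty = M·x/J = 3.222 kip/in.
Resultant f_max = √[f_tx² + (f_v + f_ty)²] = √[6.444² + (1.79 + 3.222)²] = 8.164 kip/in.
Capacity per unit length: φr_n = 0.75 × 0.6 × 70 × (0.707 × 0.5) = 11.14 kip/in.
8.164 ≤ 11.14 → adequate.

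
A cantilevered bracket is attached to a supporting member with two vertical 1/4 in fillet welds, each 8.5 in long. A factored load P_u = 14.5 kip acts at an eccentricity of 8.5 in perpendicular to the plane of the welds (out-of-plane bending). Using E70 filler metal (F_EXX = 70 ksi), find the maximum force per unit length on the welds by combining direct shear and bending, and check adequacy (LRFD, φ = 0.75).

f_max ≈ 5.19 kip/in; adequate

L_w = 2 × 8.5 = 17 in; section modulus (unit throat) S = 2 × L²/6 = 24.08 in².
Direct shear f_v = P/L_w = 14.5/17 = 0.8529 kip/in.
Moment M = P × e = 14.5 × 8.5 = 123.25 kip·in; bending f_b = M/S = 5.118 kip/in.
f_max = √(f_v² + f_b²) = √(0.8529² + 5.118²) = 5.188 kip/in.
φr_n = 0.75 × 0.6 × 70 × (0.707 × 0.25) = 5.568 kip/in → adequate.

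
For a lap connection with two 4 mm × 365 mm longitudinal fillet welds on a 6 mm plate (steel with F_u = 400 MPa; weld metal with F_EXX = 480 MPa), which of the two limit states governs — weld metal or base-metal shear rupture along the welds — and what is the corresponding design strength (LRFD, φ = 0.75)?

t_e = 0.707 × 4 = 2.828 mm; L = 730 mm.
Weld metal: φR_n = 0.75 × 0.6 × 480 × 2.828 × 730 × 10⁻³ = 445.9 kN.
Base metal (shear rupture): φR_n = 0.75 × 0.6 × 400 × 6 × 730 × 10⁻³ = 788.4 kN.
Governing: weld metal.

φR_n ≈ 446 kN (weld metal governs)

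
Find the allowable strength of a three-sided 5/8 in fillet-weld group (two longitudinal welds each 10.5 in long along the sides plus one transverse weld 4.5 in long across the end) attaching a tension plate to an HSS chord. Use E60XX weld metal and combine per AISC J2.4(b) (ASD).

E60XX → F_EXX = 60 ksi.
t_e = 0.707 × 0.625 = 0.4419 in.
R_nwl = 0.6 × 60 × 0.4419 × 21 = 334.1 kips (longitudinal, 2 welds).
R_nwt = 0.6 × 60 × 0.4419 × 4.5 = 71.58 kips (transverse, base value).
(i) R_nwl + R_nwt = 405.6 kips; (ii) 0.85 R_nwl + 1.5 R_nwt = 391.3 kips.
R_n = max = 405.6 kips [governs: (i)]; R_n/Ω = 202.8 kips.

R_n/Ω ≈ 203 kips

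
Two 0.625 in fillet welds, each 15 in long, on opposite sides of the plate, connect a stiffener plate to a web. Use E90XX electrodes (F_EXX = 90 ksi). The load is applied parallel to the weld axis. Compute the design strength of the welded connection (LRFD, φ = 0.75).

Effective throat t_e = 0.707 × 0.625 = 0.4419 in.
Total length L = 30 in; A_we = 0.4419 × 30 = 13.26 in².
F_nw = 0.6 F_EXX = 0.6 × 90 = 54 ksi.
φR_n = 0.75 × 54 × 13.26 = 536.9 kips.

φR_n ≈ 537 kips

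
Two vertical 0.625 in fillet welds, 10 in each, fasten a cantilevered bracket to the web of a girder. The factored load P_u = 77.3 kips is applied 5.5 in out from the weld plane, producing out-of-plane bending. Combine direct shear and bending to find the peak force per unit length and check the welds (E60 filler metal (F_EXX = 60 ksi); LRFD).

f_max ≈ 13.3 kip/in; NOT adequate

L_w = 2 × 10 = 20 in; section modulus (unit throat) S = 2 × L²/6 = 33.33 in².
Direct shear f_v = P/L_w = 77.3/20 = 3.865 kip/in.
Moment M = P × e = 77.3 × 5.5 = 425.15 kip·in; bending f_b = M/S = 12.75 kip/in.
f_max = √(f_v² + f_b²) = √(3.865² + 12.75²) = 13.33 kip/in.
φr_n = 0.75 × 0.6 × 60 × (0.707 × 0.625) = 11.93 kip/in → NOT adequate.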